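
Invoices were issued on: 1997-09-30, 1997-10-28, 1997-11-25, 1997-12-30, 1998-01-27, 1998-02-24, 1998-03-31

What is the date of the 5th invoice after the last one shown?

1998-08-25

These are Tuesdays with 28, 28, 35, 28, 28, 35-day gaps.
Each is the final Tuesday of its month — 1997-09-30 is past the 28th, so '4th Tuesday' doesn't fit.
April 1998 ends with Tuesday 1998-04-28.
Last Tuesday of May 1998: 1998-05-26.
June 1998 ends with Tuesday 1998-06-30.
July 1998 ends with Tuesday 1998-07-28.
Last Tuesday of August 1998: 1998-08-25.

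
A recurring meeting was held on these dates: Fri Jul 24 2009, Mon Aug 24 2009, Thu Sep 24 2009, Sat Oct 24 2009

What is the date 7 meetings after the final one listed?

Mon May 24 2010

The day-of-month is always 24 (31, 31, 30 days between events).
So this recurs on the 24th of each month.
November 2009: Tue Nov 24 2009.
December 2009: Thu Dec 24 2009.
Next: January 2010 → Sun Jan 24 2010.
February 2010: Wed Feb 24 2010.
March 2010: Wed Mar 24 2010.
April 2010: Sat Apr 24 2010.
Next: May 2010 → Mon May 24 2010.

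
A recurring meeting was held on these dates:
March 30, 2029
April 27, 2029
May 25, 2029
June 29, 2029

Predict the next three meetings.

July 27, 2029; August 31, 2029; September 28, 2029

These are Fridays with 28, 28, 35-day gaps.
Each is the final Friday of its month — March 30, 2029 is past the 28th, so '4th Friday' doesn't fit.
Last Friday of July 2029: July 27, 2029.
Last Friday of August 2029: August 31, 2029.
September 2029 ends with Friday September 28, 2029.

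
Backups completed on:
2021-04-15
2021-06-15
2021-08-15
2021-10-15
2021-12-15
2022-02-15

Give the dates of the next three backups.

2022-04-15, 2022-06-15, 2022-08-15

Each date is the 15th; the gaps (61, 61, 61, 61, 62) track the month lengths.
The rule is the 15th of every 2 months.
April 2022: 2022-04-15.
June 2022: 2022-06-15.
Next: August 2022 → 2022-08-15.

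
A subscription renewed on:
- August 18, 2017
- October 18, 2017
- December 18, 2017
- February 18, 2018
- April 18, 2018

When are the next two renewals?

Gaps: 61, 61, 62, 59 days — not constant. Every event is on the 18th of the month.
Pattern: the 18th of every 2 months.
June 2018: June 18, 2018.
August 2018: August 18, 2018.

June 18, 2018; August 18, 2018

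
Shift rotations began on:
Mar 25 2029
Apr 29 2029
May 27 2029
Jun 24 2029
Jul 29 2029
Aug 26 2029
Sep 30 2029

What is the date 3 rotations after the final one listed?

Dec 30 2029

These are Sundays with 35, 28, 28, 35, 28, 35-day gaps.
Each is the final Sunday of its month — Apr 29 2029 is past the 28th, so '4th Sunday' doesn't fit.
October 2029 ends with Sunday Oct 28 2029.
November 2029 ends with Sunday Nov 25 2029.
Last Sunday of December 2029: Dec 30 2029.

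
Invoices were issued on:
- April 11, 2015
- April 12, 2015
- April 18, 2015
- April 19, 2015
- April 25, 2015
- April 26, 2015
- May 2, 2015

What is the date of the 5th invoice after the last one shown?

Gaps: 1, 6, 1, 6, 1, 6 days — not constant, but cyclic with period 2.
The events fall on every Saturday and Sunday.
Next Sunday: May 3, 2015.
The following Saturday is May 9, 2015.
Next Sunday: May 10, 2015.
Next Saturday: May 16, 2015.
Next Sunday: May 17, 2015.

May 17, 2015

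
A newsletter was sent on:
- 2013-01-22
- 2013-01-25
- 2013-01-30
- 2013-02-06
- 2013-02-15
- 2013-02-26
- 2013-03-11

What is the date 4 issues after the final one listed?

Gaps: 3, 5, 7, 9, 11, 13 days — each gap is 2 larger than the previous one.
Next gap: 15 days. 2013-03-11 + 15 days = 2013-03-26.
Next gap: 17 days. 2013-03-26 + 17 days = 2013-04-12.
Next gap: 19 days. 2013-04-12 + 19 days = 2013-05-01.
Next gap: 21 days. 2013-05-01 + 21 days = 2013-05-22.

2013-05-22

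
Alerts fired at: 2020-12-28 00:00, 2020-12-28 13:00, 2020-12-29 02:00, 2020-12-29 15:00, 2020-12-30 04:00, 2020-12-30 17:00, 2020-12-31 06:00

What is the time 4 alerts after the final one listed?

The interval is a steady 13 hours (13, 13, 13, 13, 13, 13).
2020-12-31 06:00 + 13 h = 2020-12-31 19:00.
2020-12-31 19:00 + 13 h = 2021-01-01 08:00.
2021-01-01 08:00 + 13 h = 2021-01-01 21:00.
2021-01-01 21:00 + 13 h = 2021-01-02 10:00.

2021-01-02 10:00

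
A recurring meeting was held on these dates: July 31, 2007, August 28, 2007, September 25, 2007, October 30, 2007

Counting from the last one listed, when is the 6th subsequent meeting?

April 29, 2008

Every date is a Tuesday; gaps 28, 28, 35 days.
Each is the last Tuesday of its month (at least one falls on the 29th or later, ruling out '4th Tuesday').
Last Tuesday of November 2007: November 27, 2007.
December 2007 ends with Tuesday December 25, 2007.
January 2008 ends with Tuesday January 29, 2008.
February 2008 ends with Tuesday February 26, 2008.
Last Tuesday of March 2008: March 25, 2008.
Last Tuesday of April 2008: April 29, 2008.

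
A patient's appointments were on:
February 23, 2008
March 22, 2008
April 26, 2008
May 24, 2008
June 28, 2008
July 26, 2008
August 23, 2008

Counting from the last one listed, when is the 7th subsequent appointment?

All dates are Saturdays, 28, 35, 28, 35, 28, 28 days apart.
Specifically, the 4th Saturday of each month.
4th Saturday of September 2008: September 27, 2008.
4th Saturday of October 2008: October 25, 2008.
November 2008 — 4th Saturday is November 22, 2008.
December 2008 — 4th Saturday is December 27, 2008.
4th Saturday of January 2009: January 24, 2009.
4th Saturday of February 2009: February 28, 2009.
4th Saturday of March 2009: March 28, 2009.

March 28, 2009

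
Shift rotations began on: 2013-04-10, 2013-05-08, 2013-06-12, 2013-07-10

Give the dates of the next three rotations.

2013-08-14, 2013-09-11, 2013-10-09

All dates are Wednesdays, 28, 35, 28 days apart.
Specifically, the 2nd Wednesday of each month.
August 2013 — 2nd Wednesday is 2013-08-14.
September 2013 — 2nd Wednesday is 2013-09-11.
2nd Wednesday of October 2013: 2013-10-09.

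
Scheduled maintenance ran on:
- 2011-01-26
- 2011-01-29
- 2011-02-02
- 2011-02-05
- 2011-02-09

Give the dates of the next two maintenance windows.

2011-02-12, 2011-02-16

Every event lands on a Wednesday or Saturday (gaps cycle 3, 4, 3, 4).
So the schedule is: every Wednesday and Saturday.
The following Saturday is 2011-02-12.
Next Wednesday: 2011-02-16.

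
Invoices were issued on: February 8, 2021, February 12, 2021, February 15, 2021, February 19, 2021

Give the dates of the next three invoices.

February 22, 2021; February 26, 2021; March 1, 2021

Gaps: 4, 3, 4 days — not constant, but cyclic with period 2.
The events fall on every Monday and Friday.
Next Monday: February 22, 2021.
Next Friday: February 26, 2021.
The following Monday is March 1, 2021.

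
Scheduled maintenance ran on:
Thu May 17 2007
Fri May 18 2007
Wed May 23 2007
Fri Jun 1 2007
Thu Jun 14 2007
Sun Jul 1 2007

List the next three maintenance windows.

Intervals are 1, 5, 9, 13, 17 days — an arithmetic progression with common difference 4.
Next gap: 21 days. Sun Jul 1 2007 + 21 days = Sun Jul 22 2007.
Next gap: 25 days. Sun Jul 22 2007 + 25 days = Thu Aug 16 2007.
Next gap: 29 days. Thu Aug 16 2007 + 29 days = Fri Sep 14 2007.

Sun Jul 22 2007, Thu Aug 16 2007, Fri Sep 14 2007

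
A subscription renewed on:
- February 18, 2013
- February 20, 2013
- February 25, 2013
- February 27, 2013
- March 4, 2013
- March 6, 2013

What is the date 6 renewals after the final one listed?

Every event lands on a Monday or Wednesday (gaps cycle 2, 5, 2, 5, 2).
So the schedule is: every Monday and Wednesday.
The following Monday is March 11, 2013.
The following Wednesday is March 13, 2013.
Next Monday: March 18, 2013.
Next Wednesday: March 20, 2013.
Next Monday: March 25, 2013.
Next Wednesday: March 27, 2013.

March 27, 2013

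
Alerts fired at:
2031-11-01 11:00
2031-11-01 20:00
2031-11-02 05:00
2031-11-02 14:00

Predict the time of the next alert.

Spacing: 9, 9, 9 h — constant 9 h.
2031-11-02 14:00 + 9 h = 2031-11-02 23:00.

2031-11-02 23:00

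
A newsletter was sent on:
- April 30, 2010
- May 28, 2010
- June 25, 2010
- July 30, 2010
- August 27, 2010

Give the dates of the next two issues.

September 24, 2010; October 29, 2010

All Fridays; the gaps (28, 28, 35, 28) vary with month length.
This is the last Friday of each month.
Last Friday of September 2010: September 24, 2010.
October 2010 ends with Friday October 29, 2010.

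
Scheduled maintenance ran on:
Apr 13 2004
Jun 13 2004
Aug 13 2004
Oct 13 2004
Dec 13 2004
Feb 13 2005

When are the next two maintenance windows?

Each date is the 13th; the gaps (61, 61, 61, 61, 62) track the month lengths.
The rule is the 13th of every 2 months.
April 2005: Apr 13 2005.
June 2005: Jun 13 2005.

Apr 13 2005, Jun 13 2005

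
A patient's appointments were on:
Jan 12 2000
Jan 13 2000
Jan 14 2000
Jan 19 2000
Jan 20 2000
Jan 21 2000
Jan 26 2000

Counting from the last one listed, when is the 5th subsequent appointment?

Feb 4 2000

Every event lands on a Wednesday or Thursday or Friday (gaps cycle 1, 1, 5, 1, 1, 5).
So the schedule is: every Wednesday, Thursday and Friday.
Next Thursday: Jan 27 2000.
Next Friday: Jan 28 2000.
The following Wednesday is Feb 2 2000.
The following Thursday is Feb 3 2000.
The following Friday is Feb 4 2000.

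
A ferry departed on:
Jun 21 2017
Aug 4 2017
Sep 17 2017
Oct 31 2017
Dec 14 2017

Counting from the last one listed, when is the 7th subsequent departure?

The spacing is 44, 44, 44, 44 days — always 44 days.
Dec 14 2017 + 44 days = Jan 27 2018.
Jan 27 2018 + 44 days = Mar 12 2018.
Mar 12 2018 + 44 days = Apr 25 2018.
Apr 25 2018 + 44 days = Jun 8 2018.
Jun 8 2018 + 44 days = Jul 22 2018.
Jul 22 2018 + 44 days = Sep 4 2018.
Sep 4 2018 + 44 days = Oct 18 2018.

Oct 18 2018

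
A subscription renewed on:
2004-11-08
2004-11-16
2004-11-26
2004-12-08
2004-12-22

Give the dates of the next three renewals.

Intervals are 8, 10, 12, 14 days — an arithmetic progression with common difference 2.
Next gap: 16 days. 2004-12-22 + 16 days = 2005-01-07.
Next gap: 18 days. 2005-01-07 + 18 days = 2005-01-25.
Next gap: 20 days. 2005-01-25 + 20 days = 2005-02-14.

2005-01-07, 2005-01-25, 2005-02-14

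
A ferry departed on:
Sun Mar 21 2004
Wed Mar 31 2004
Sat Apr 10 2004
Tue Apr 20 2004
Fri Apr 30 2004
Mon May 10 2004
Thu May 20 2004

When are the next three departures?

Every event comes 10 days after the last (10, 10, 10, 10, 10, 10).
Thu May 20 2004 + 10 days = Sun May 30 2004.
Sun May 30 2004 + 10 days = Wed Jun 9 2004.
Wed Jun 9 2004 + 10 days = Sat Jun 19 2004.

Sun May 30 2004, Wed Jun 9 2004, Sat Jun 19 2004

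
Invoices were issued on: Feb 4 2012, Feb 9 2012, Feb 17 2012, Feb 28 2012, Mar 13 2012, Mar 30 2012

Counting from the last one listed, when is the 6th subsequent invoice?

The spacing grows by 3 each time: 5, 8, 11, 14, 17 days.
Next gap: 20 days. Mar 30 2012 + 20 days = Apr 19 2012.
Next gap: 23 days. Apr 19 2012 + 23 days = May 12 2012.
Next gap: 26 days. May 12 2012 + 26 days = Jun 7 2012.
Next gap: 29 days. Jun 7 2012 + 29 days = Jul 6 2012.
Next gap: 32 days. Jul 6 2012 + 32 days = Aug 7 2012.
Next gap: 35 days. Aug 7 2012 + 35 days = Sep 11 2012.

Sep 11 2012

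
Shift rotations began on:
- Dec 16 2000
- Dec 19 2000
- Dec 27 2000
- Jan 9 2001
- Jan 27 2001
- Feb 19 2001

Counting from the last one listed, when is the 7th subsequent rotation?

The spacing grows by 5 each time: 3, 8, 13, 18, 23 days.
Next gap: 28 days. Feb 19 2001 + 28 days = Mar 19 2001.
Next gap: 33 days. Mar 19 2001 + 33 days = Apr 21 2001.
Next gap: 38 days. Apr 21 2001 + 38 days = May 29 2001.
Next gap: 43 days. May 29 2001 + 43 days = Jul 11 2001.
Next gap: 48 days. Jul 11 2001 + 48 days = Aug 28 2001.
Next gap: 53 days. Aug 28 2001 + 53 days = Oct 20 2001.
Next gap: 58 days. Oct 20 2001 + 58 days = Dec 17 2001.

Dec 17 2001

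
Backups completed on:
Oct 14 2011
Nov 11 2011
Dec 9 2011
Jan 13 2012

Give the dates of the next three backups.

Feb 10 2012, Mar 9 2012, Apr 13 2012

These are Fridays at 28- or 35-day spacing (28, 28, 35).
The pattern: 2nd Friday of the month.
2nd Friday of February 2012: Feb 10 2012.
2nd Friday of March 2012: Mar 9 2012.
2nd Friday of April 2012: Apr 13 2012.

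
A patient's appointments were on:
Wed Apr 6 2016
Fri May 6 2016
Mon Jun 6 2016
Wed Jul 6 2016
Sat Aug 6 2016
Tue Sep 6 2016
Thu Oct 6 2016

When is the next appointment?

Sun Nov 6 2016

Gaps: 30, 31, 30, 31, 31, 30 days — not constant. Every event is on the 6th of the month.
Pattern: the 6th of each month.
Next: November 2016 → Sun Nov 6 2016.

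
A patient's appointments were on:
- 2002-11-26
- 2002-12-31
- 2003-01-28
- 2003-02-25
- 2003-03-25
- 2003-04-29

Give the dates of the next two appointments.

These are Tuesdays with 35, 28, 28, 28, 35-day gaps.
Each is the final Tuesday of its month — 2002-12-31 is past the 28th, so '4th Tuesday' doesn't fit.
May 2003 ends with Tuesday 2003-05-27.
June 2003 ends with Tuesday 2003-06-24.

2003-05-27, 2003-06-24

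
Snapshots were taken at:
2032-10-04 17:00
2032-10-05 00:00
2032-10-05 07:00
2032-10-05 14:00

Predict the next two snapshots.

Spacing: 7, 7, 7 h — constant 7 h.
2032-10-05 14:00 + 7 h = 2032-10-05 21:00.
2032-10-05 21:00 + 7 h = 2032-10-06 04:00.

2032-10-05 21:00, 2032-10-06 04:00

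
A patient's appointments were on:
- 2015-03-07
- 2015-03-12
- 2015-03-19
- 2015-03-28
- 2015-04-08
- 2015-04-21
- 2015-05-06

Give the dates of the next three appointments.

2015-05-23, 2015-06-11, 2015-07-02

The spacing grows by 2 each time: 5, 7, 9, 11, 13, 15 days.
Next gap: 17 days. 2015-05-06 + 17 days = 2015-05-23.
Next gap: 19 days. 2015-05-23 + 19 days = 2015-06-11.
Next gap: 21 days. 2015-06-11 + 21 days = 2015-07-02.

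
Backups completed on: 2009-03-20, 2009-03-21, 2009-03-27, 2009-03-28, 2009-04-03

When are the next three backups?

2009-04-04, 2009-04-10, 2009-04-11

The gap pattern 1, 6, 1, 6 repeats every 2 events.
These are the Fridays and Saturdays of each week.
The following Saturday is 2009-04-04.
Next Friday: 2009-04-10.
The following Saturday is 2009-04-11.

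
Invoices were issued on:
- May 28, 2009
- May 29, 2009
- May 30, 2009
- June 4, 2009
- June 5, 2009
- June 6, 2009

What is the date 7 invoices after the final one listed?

June 25, 2009

The gap pattern 1, 1, 5, 1, 1 repeats every 3 events.
These are the Thursdays, Fridays and Saturdays of each week.
Next Thursday: June 11, 2009.
Next Friday: June 12, 2009.
Next Saturday: June 13, 2009.
The following Thursday is June 18, 2009.
Next Friday: June 19, 2009.
The following Saturday is June 20, 2009.
The following Thursday is June 25, 2009.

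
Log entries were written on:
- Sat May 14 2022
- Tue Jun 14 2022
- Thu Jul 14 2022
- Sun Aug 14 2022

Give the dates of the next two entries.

The day-of-month is always 14 (31, 30, 31 days between events).
So this recurs on the 14th of each month.
September 2022: Wed Sep 14 2022.
Next: October 2022 → Fri Oct 14 2022.

Wed Sep 14 2022, Fri Oct 14 2022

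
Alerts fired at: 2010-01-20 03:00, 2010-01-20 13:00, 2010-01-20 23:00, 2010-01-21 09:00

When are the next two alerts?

Gaps: 10, 10, 10 hours — each event is 10 hours after the previous one.
2010-01-21 09:00 + 10 h = 2010-01-21 19:00.
2010-01-21 19:00 + 10 h = 2010-01-22 05:00.

2010-01-21 19:00, 2010-01-22 05:00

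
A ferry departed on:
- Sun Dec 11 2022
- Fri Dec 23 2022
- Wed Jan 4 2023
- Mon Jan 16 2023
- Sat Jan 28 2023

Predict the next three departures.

Thu Feb 9 2023, Tue Feb 21 2023, Sun Mar 5 2023

Every event comes 12 days after the last (12, 12, 12, 12).
Sat Jan 28 2023 + 12 days = Thu Feb 9 2023.
Thu Feb 9 2023 + 12 days = Tue Feb 21 2023.
Tue Feb 21 2023 + 12 days = Sun Mar 5 2023.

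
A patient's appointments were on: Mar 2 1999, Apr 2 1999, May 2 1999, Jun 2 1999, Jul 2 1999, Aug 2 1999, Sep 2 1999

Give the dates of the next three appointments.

Oct 2 1999, Nov 2 1999, Dec 2 1999

The day-of-month is always 2 (31, 30, 31, 30, 31, 31 days between events).
So this recurs on the 2nd of each month.
Next: October 1999 → Oct 2 1999.
Next: November 1999 → Nov 2 1999.
December 1999: Dec 2 1999.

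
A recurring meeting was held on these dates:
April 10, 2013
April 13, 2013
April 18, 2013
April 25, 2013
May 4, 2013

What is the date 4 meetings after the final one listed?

Gaps: 3, 5, 7, 9 days — each gap is 2 larger than the previous one.
Next gap: 11 days. May 4, 2013 + 11 days = May 15, 2013.
Next gap: 13 days. May 15, 2013 + 13 days = May 28, 2013.
Next gap: 15 days. May 28, 2013 + 15 days = June 12, 2013.
Next gap: 17 days. June 12, 2013 + 17 days = June 29, 2013.

June 29, 2013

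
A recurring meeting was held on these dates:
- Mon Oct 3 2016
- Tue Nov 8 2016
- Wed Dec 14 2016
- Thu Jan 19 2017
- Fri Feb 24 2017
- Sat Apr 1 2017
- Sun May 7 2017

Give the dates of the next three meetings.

The spacing is 36, 36, 36, 36, 36, 36 days — always 36 days.
Sun May 7 2017 + 36 days = Mon Jun 12 2017.
Mon Jun 12 2017 + 36 days = Tue Jul 18 2017.
Tue Jul 18 2017 + 36 days = Wed Aug 23 2017.

Mon Jun 12 2017, Tue Jul 18 2017, Wed Aug 23 2017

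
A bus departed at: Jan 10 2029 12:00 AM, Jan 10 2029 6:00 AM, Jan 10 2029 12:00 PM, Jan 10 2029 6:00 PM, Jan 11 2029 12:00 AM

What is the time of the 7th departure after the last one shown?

Jan 12 2029 6:00 PM

The interval is a steady 6 hours (6, 6, 6, 6).
Jan 11 2029 12:00 AM + 6 h = Jan 11 2029 6:00 AM.
Jan 11 2029 6:00 AM + 6 h = Jan 11 2029 12:00 PM.
Jan 11 2029 12:00 PM + 6 h = Jan 11 2029 6:00 PM.
Jan 11 2029 6:00 PM + 6 h = Jan 12 2029 12:00 AM.
Jan 12 2029 12:00 AM + 6 h = Jan 12 2029 6:00 AM.
Jan 12 2029 6:00 AM + 6 h = Jan 12 2029 12:00 PM.
Jan 12 2029 12:00 PM + 6 h = Jan 12 2029 6:00 PM.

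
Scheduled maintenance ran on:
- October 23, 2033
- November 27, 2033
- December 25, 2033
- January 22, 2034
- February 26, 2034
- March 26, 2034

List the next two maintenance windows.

Gaps: 35, 28, 28, 35, 28 days — a mix of 28 and 35. Every date is a Sunday.
Each is the 4th Sunday of its month.
4th Sunday of April 2034: April 23, 2034.
May 2034 — 4th Sunday is May 28, 2034.

April 23, 2034; May 28, 2034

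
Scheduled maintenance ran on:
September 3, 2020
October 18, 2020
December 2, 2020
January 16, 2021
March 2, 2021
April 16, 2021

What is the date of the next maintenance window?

May 31, 2021

Every event comes 45 days after the last (45, 45, 45, 45, 45).
April 16, 2021 + 45 days = May 31, 2021.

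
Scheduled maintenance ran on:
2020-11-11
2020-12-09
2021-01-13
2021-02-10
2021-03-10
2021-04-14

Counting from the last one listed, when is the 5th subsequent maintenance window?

These are Wednesdays at 28- or 35-day spacing (28, 35, 28, 28, 35).
The pattern: 2nd Wednesday of the month.
May 2021 — 2nd Wednesday is 2021-05-12.
2nd Wednesday of June 2021: 2021-06-09.
July 2021 — 2nd Wednesday is 2021-07-14.
August 2021 — 2nd Wednesday is 2021-08-11.
September 2021 — 2nd Wednesday is 2021-09-08.

2021-09-08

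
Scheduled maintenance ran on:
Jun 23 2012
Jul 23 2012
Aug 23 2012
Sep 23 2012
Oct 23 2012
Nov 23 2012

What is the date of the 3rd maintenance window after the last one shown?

Feb 23 2013

Each date is the 23rd; the gaps (30, 31, 31, 30, 31) track the month lengths.
The rule is the 23rd of each month.
Next: December 2012 → Dec 23 2012.
Next: January 2013 → Jan 23 2013.
Next: February 2013 → Feb 23 2013.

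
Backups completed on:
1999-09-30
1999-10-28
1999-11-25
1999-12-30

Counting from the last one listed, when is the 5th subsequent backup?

All Thursdays; the gaps (28, 28, 35) vary with month length.
This is the last Thursday of each month.
Last Thursday of January 2000: 2000-01-27.
Last Thursday of February 2000: 2000-02-24.
Last Thursday of March 2000: 2000-03-30.
April 2000 ends with Thursday 2000-04-27.
May 2000 ends with Thursday 2000-05-25.

2000-05-25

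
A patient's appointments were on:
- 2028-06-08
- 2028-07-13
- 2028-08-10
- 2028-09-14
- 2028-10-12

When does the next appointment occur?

2028-11-09

All dates are Thursdays, 35, 28, 35, 28 days apart.
Specifically, the 2nd Thursday of each month.
2nd Thursday of November 2028: 2028-11-09.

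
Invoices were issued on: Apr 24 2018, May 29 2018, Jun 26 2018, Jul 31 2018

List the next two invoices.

Every date is a Tuesday; gaps 35, 28, 35 days.
Each is the last Tuesday of its month (at least one falls on the 29th or later, ruling out '4th Tuesday').
Last Tuesday of August 2018: Aug 28 2018.
September 2018 ends with Tuesday Sep 25 2018.

Aug 28 2018, Sep 25 2018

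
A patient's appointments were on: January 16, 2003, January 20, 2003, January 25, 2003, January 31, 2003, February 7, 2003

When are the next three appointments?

February 15, 2003; February 24, 2003; March 6, 2003

The spacing grows by 1 each time: 4, 5, 6, 7 days.
Next gap: 8 days. February 7, 2003 + 8 days = February 15, 2003.
Next gap: 9 days. February 15, 2003 + 9 days = February 24, 2003.
Next gap: 10 days. February 24, 2003 + 10 days = March 6, 2003.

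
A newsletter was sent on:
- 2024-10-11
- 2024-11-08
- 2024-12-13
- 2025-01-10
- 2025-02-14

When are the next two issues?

2025-03-14, 2025-04-11

Gaps: 28, 35, 28, 35 days — a mix of 28 and 35. Every date is a Friday.
Each is the 2nd Friday of its month.
2nd Friday of March 2025: 2025-03-14.
April 2025 — 2nd Friday is 2025-04-11.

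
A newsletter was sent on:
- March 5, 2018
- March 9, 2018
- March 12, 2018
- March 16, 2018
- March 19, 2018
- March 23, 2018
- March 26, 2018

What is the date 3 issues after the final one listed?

April 6, 2018

The gap pattern 4, 3, 4, 3, 4, 3 repeats every 2 events.
These are the Mondays and Fridays of each week.
Next Friday: March 30, 2018.
The following Monday is April 2, 2018.
Next Friday: April 6, 2018.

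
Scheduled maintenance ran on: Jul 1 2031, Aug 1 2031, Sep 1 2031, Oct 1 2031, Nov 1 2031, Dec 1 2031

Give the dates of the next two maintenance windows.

The day-of-month is always 1 (31, 31, 30, 31, 30 days between events).
So this recurs on the 1st of each month.
Next: January 2032 → Jan 1 2032.
Next: February 2032 → Feb 1 2032.

Jan 1 2032, Feb 1 2032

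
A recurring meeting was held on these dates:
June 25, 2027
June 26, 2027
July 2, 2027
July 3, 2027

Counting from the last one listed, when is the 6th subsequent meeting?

Every event lands on a Friday or Saturday (gaps cycle 1, 6, 1).
So the schedule is: every Friday and Saturday.
Next Friday: July 9, 2027.
The following Saturday is July 10, 2027.
Next Friday: July 16, 2027.
Next Saturday: July 17, 2027.
Next Friday: July 23, 2027.
Next Saturday: July 24, 2027.

July 24, 2027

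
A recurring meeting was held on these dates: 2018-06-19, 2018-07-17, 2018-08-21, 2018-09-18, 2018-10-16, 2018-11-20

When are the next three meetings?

2018-12-18, 2019-01-15, 2019-02-19

These are Tuesdays at 28- or 35-day spacing (28, 35, 28, 28, 35).
The pattern: 3rd Tuesday of the month.
3rd Tuesday of December 2018: 2018-12-18.
3rd Tuesday of January 2019: 2019-01-15.
February 2019 — 3rd Tuesday is 2019-02-19.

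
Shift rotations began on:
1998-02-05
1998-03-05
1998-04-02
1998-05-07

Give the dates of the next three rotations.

1998-06-04, 1998-07-02, 1998-08-06

All dates are Thursdays, 28, 28, 35 days apart.
Specifically, the 1st Thursday of each month.
1st Thursday of June 1998: 1998-06-04.
July 1998 — 1st Thursday is 1998-07-02.
1st Thursday of August 1998: 1998-08-06.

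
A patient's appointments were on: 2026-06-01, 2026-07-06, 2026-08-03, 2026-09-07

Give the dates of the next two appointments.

2026-10-05, 2026-11-02

All dates are Mondays, 35, 28, 35 days apart.
Specifically, the 1st Monday of each month.
October 2026 — 1st Monday is 2026-10-05.
November 2026 — 1st Monday is 2026-11-02.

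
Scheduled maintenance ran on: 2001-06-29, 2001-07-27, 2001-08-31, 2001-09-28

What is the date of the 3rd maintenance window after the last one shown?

2001-12-28

Every date is a Friday; gaps 28, 35, 28 days.
Each is the last Friday of its month (at least one falls on the 29th or later, ruling out '4th Friday').
October 2001 ends with Friday 2001-10-26.
Last Friday of November 2001: 2001-11-30.
December 2001 ends with Friday 2001-12-28.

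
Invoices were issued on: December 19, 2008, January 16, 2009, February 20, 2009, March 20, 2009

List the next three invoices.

These are Fridays at 28- or 35-day spacing (28, 35, 28).
The pattern: 3rd Friday of the month.
3rd Friday of April 2009: April 17, 2009.
3rd Friday of May 2009: May 15, 2009.
June 2009 — 3rd Friday is June 19, 2009.

April 17, 2009; May 15, 2009; June 19, 2009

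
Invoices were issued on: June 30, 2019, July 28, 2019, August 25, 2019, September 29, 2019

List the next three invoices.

All Sundays; the gaps (28, 28, 35) vary with month length.
This is the last Sunday of each month.
Last Sunday of October 2019: October 27, 2019.
Last Sunday of November 2019: November 24, 2019.
Last Sunday of December 2019: December 29, 2019.

October 27, 2019; November 24, 2019; December 29, 2019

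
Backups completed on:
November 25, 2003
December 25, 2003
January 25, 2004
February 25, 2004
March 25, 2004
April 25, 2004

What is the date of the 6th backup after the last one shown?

October 25, 2004

Each date is the 25th; the gaps (30, 31, 31, 29, 31) track the month lengths.
The rule is the 25th of each month.
May 2004: May 25, 2004.
June 2004: June 25, 2004.
Next: July 2004 → July 25, 2004.
Next: August 2004 → August 25, 2004.
Next: September 2004 → September 25, 2004.
October 2004: October 25, 2004.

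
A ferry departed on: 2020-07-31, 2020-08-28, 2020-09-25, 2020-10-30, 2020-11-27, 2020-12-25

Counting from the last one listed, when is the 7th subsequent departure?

These are Fridays with 28, 28, 35, 28, 28-day gaps.
Each is the final Friday of its month — 2020-07-31 is past the 28th, so '4th Friday' doesn't fit.
January 2021 ends with Friday 2021-01-29.
Last Friday of February 2021: 2021-02-26.
March 2021 ends with Friday 2021-03-26.
Last Friday of April 2021: 2021-04-30.
Last Friday of May 2021: 2021-05-28.
Last Friday of June 2021: 2021-06-25.
July 2021 ends with Friday 2021-07-30.

2021-07-30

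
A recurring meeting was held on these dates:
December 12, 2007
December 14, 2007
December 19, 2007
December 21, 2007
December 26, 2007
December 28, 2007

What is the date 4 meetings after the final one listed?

Gaps: 2, 5, 2, 5, 2 days — not constant, but cyclic with period 2.
The events fall on every Wednesday and Friday.
The following Wednesday is January 2, 2008.
The following Friday is January 4, 2008.
Next Wednesday: January 9, 2008.
The following Friday is January 11, 2008.

January 11, 2008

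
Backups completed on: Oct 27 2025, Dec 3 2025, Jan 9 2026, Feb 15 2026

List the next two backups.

Mar 24 2026, Apr 30 2026

Gaps between consecutive events: 37, 37, 37 days — a constant 37-day interval.
Feb 15 2026 + 37 days = Mar 24 2026.
Mar 24 2026 + 37 days = Apr 30 2026.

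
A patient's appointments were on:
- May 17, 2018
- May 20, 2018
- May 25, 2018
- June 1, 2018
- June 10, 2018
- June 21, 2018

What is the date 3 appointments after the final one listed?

August 5, 2018

Intervals are 3, 5, 7, 9, 11 days — an arithmetic progression with common difference 2.
Next gap: 13 days. June 21, 2018 + 13 days = July 4, 2018.
Next gap: 15 days. July 4, 2018 + 15 days = July 19, 2018.
Next gap: 17 days. July 19, 2018 + 17 days = August 5, 2018.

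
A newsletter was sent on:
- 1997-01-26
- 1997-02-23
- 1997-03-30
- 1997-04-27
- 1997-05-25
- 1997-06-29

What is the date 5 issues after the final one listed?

1997-11-30

All Sundays; the gaps (28, 35, 28, 28, 35) vary with month length.
This is the last Sunday of each month.
July 1997 ends with Sunday 1997-07-27.
Last Sunday of August 1997: 1997-08-31.
September 1997 ends with Sunday 1997-09-28.
Last Sunday of October 1997: 1997-10-26.
Last Sunday of November 1997: 1997-11-30.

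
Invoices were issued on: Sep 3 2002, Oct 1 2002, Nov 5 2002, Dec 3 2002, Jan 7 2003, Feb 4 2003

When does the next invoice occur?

Gaps: 28, 35, 28, 35, 28 days — a mix of 28 and 35. Every date is a Tuesday.
Each is the 1st Tuesday of its month.
March 2003 — 1st Tuesday is Mar 4 2003.

Mar 4 2003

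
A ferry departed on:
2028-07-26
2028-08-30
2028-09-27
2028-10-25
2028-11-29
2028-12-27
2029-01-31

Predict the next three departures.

2029-02-28, 2029-03-28, 2029-04-25

Every date is a Wednesday; gaps 35, 28, 28, 35, 28, 35 days.
Each is the last Wednesday of its month (at least one falls on the 29th or later, ruling out '4th Wednesday').
February 2029 ends with Wednesday 2029-02-28.
March 2029 ends with Wednesday 2029-03-28.
April 2029 ends with Wednesday 2029-04-25.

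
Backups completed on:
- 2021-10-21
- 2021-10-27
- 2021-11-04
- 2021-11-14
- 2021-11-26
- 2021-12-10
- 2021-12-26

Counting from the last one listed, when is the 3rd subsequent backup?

Intervals are 6, 8, 10, 12, 14, 16 days — an arithmetic progression with common difference 2.
Next gap: 18 days. 2021-12-26 + 18 days = 2022-01-13.
Next gap: 20 days. 2022-01-13 + 20 days = 2022-02-02.
Next gap: 22 days. 2022-02-02 + 22 days = 2022-02-24.

2022-02-24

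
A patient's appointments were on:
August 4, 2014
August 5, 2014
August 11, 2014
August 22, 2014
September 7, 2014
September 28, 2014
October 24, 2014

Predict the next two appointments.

Intervals are 1, 6, 11, 16, 21, 26 days — an arithmetic progression with common difference 5.
Next gap: 31 days. October 24, 2014 + 31 days = November 24, 2014.
Next gap: 36 days. November 24, 2014 + 36 days = December 30, 2014.

November 24, 2014; December 30, 2014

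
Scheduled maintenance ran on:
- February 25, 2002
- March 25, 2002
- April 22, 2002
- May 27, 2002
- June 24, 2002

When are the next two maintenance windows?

All dates are Mondays, 28, 28, 35, 28 days apart.
Specifically, the 4th Monday of each month.
July 2002 — 4th Monday is July 22, 2002.
August 2002 — 4th Monday is August 26, 2002.

July 22, 2002; August 26, 2002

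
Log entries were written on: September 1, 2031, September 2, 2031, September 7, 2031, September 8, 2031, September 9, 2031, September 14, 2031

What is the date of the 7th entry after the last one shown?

Gaps: 1, 5, 1, 1, 5 days — not constant, but cyclic with period 3.
The events fall on every Monday, Tuesday and Sunday.
The following Monday is September 15, 2031.
The following Tuesday is September 16, 2031.
The following Sunday is September 21, 2031.
Next Monday: September 22, 2031.
Next Tuesday: September 23, 2031.
The following Sunday is September 28, 2031.
Next Monday: September 29, 2031.

September 29, 2031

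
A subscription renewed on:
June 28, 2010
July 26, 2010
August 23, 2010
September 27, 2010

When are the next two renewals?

October 25, 2010; November 22, 2010

All dates are Mondays, 28, 28, 35 days apart.
Specifically, the 4th Monday of each month.
4th Monday of October 2010: October 25, 2010.
4th Monday of November 2010: November 22, 2010.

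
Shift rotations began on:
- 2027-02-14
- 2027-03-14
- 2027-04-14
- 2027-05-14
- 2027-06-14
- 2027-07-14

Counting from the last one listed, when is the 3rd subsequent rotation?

Each date is the 14th; the gaps (28, 31, 30, 31, 30) track the month lengths.
The rule is the 14th of each month.
August 2027: 2027-08-14.
Next: September 2027 → 2027-09-14.
October 2027: 2027-10-14.

2027-10-14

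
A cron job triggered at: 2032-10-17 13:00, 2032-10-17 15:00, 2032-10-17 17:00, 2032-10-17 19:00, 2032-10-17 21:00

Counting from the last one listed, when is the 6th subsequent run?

Spacing: 2, 2, 2, 2 h — constant 2 h.
2032-10-17 21:00 + 2 h = 2032-10-17 23:00.
2032-10-17 23:00 + 2 h = 2032-10-18 01:00.
2032-10-18 01:00 + 2 h = 2032-10-18 03:00.
2032-10-18 03:00 + 2 h = 2032-10-18 05:00.
2032-10-18 05:00 + 2 h = 2032-10-18 07:00.
2032-10-18 07:00 + 2 h = 2032-10-18 09:00.

2032-10-18 09:00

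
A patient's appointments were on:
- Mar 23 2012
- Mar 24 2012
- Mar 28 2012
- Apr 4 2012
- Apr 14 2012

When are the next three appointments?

The spacing grows by 3 each time: 1, 4, 7, 10 days.
Next gap: 13 days. Apr 14 2012 + 13 days = Apr 27 2012.
Next gap: 16 days. Apr 27 2012 + 16 days = May 13 2012.
Next gap: 19 days. May 13 2012 + 19 days = Jun 1 2012.

Apr 27 2012, May 13 2012, Jun 1 2012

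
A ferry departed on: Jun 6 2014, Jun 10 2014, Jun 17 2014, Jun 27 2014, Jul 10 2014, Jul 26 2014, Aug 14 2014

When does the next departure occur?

Sep 5 2014

Gaps: 4, 7, 10, 13, 16, 19 days — each gap is 3 larger than the previous one.
Next gap: 22 days. Aug 14 2014 + 22 days = Sep 5 2014.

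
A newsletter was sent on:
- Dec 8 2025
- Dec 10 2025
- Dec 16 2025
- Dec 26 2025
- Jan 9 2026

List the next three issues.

Gaps: 2, 6, 10, 14 days — each gap is 4 larger than the previous one.
Next gap: 18 days. Jan 9 2026 + 18 days = Jan 27 2026.
Next gap: 22 days. Jan 27 2026 + 22 days = Feb 18 2026.
Next gap: 26 days. Feb 18 2026 + 26 days = Mar 16 2026.

Jan 27 2026, Feb 18 2026, Mar 16 2026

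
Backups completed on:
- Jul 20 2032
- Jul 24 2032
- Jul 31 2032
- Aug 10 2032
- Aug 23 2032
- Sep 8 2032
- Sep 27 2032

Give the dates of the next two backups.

Oct 19 2032, Nov 13 2032

Gaps: 4, 7, 10, 13, 16, 19 days — each gap is 3 larger than the previous one.
Next gap: 22 days. Sep 27 2032 + 22 days = Oct 19 2032.
Next gap: 25 days. Oct 19 2032 + 25 days = Nov 13 2032.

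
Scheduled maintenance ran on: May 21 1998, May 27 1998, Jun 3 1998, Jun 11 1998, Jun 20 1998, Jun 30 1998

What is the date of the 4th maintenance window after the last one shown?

The spacing grows by 1 each time: 6, 7, 8, 9, 10 days.
Next gap: 11 days. Jun 30 1998 + 11 days = Jul 11 1998.
Next gap: 12 days. Jul 11 1998 + 12 days = Jul 23 1998.
Next gap: 13 days. Jul 23 1998 + 13 days = Aug 5 1998.
Next gap: 14 days. Aug 5 1998 + 14 days = Aug 19 1998.

Aug 19 1998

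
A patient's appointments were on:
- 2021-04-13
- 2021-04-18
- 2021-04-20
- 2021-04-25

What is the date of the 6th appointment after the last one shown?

2021-05-16

Gaps: 5, 2, 5 days — not constant, but cyclic with period 2.
The events fall on every Tuesday and Sunday.
Next Tuesday: 2021-04-27.
Next Sunday: 2021-05-02.
Next Tuesday: 2021-05-04.
The following Sunday is 2021-05-09.
Next Tuesday: 2021-05-11.
The following Sunday is 2021-05-16.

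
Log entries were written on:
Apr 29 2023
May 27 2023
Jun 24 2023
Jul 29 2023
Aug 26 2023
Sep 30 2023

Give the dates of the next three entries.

All Saturdays; the gaps (28, 28, 35, 28, 35) vary with month length.
This is the last Saturday of each month.
Last Saturday of October 2023: Oct 28 2023.
November 2023 ends with Saturday Nov 25 2023.
Last Saturday of December 2023: Dec 30 2023.

Oct 28 2023, Nov 25 2023, Dec 30 2023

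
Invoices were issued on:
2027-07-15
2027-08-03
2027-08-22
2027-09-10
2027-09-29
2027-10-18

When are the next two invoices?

2027-11-06, 2027-11-25

Every event comes 19 days after the last (19, 19, 19, 19, 19).
2027-10-18 + 19 days = 2027-11-06.
2027-11-06 + 19 days = 2027-11-25.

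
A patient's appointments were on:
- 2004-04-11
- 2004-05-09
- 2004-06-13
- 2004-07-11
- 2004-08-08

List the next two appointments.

All dates are Sundays, 28, 35, 28, 28 days apart.
Specifically, the 2nd Sunday of each month.
2nd Sunday of September 2004: 2004-09-12.
2nd Sunday of October 2004: 2004-10-10.

2004-09-12, 2004-10-10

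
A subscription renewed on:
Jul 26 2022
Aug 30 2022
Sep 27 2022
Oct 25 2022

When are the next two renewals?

Nov 29 2022, Dec 27 2022

Every date is a Tuesday; gaps 35, 28, 28 days.
Each is the last Tuesday of its month (at least one falls on the 29th or later, ruling out '4th Tuesday').
Last Tuesday of November 2022: Nov 29 2022.
Last Tuesday of December 2022: Dec 27 2022.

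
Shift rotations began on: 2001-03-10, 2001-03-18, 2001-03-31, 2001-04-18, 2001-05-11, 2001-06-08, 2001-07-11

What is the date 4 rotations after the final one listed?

The spacing grows by 5 each time: 8, 13, 18, 23, 28, 33 days.
Next gap: 38 days. 2001-07-11 + 38 days = 2001-08-18.
Next gap: 43 days. 2001-08-18 + 43 days = 2001-09-30.
Next gap: 48 days. 2001-09-30 + 48 days = 2001-11-17.
Next gap: 53 days. 2001-11-17 + 53 days = 2002-01-09.

2002-01-09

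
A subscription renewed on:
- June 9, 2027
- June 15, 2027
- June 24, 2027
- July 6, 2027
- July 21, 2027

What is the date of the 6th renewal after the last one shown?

December 21, 2027

Gaps: 6, 9, 12, 15 days — each gap is 3 larger than the previous one.
Next gap: 18 days. July 21, 2027 + 18 days = August 8, 2027.
Next gap: 21 days. August 8, 2027 + 21 days = August 29, 2027.
Next gap: 24 days. August 29, 2027 + 24 days = September 22, 2027.
Next gap: 27 days. September 22, 2027 + 27 days = October 19, 2027.
Next gap: 30 days. October 19, 2027 + 30 days = November 18, 2027.
Next gap: 33 days. November 18, 2027 + 33 days = December 21, 2027.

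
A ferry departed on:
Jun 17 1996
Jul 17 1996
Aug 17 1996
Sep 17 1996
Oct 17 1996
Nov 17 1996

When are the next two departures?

Gaps: 30, 31, 31, 30, 31 days — not constant. Every event is on the 17th of the month.
Pattern: the 17th of each month.
Next: December 1996 → Dec 17 1996.
Next: January 1997 → Jan 17 1997.

Dec 17 1996, Jan 17 1997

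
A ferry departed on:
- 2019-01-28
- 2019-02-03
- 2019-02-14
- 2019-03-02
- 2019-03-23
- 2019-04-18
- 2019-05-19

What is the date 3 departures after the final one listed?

2019-09-19

The spacing grows by 5 each time: 6, 11, 16, 21, 26, 31 days.
Next gap: 36 days. 2019-05-19 + 36 days = 2019-06-24.
Next gap: 41 days. 2019-06-24 + 41 days = 2019-08-04.
Next gap: 46 days. 2019-08-04 + 46 days = 2019-09-19.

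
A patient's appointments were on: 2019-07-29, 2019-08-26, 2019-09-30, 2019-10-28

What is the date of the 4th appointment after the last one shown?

2020-02-24

All Mondays; the gaps (28, 35, 28) vary with month length.
This is the last Monday of each month.
November 2019 ends with Monday 2019-11-25.
Last Monday of December 2019: 2019-12-30.
Last Monday of January 2020: 2020-01-27.
Last Monday of February 2020: 2020-02-24.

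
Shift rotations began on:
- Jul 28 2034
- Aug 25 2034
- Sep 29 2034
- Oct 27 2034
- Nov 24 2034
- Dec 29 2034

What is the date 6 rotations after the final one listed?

Every date is a Friday; gaps 28, 35, 28, 28, 35 days.
Each is the last Friday of its month (at least one falls on the 29th or later, ruling out '4th Friday').
January 2035 ends with Friday Jan 26 2035.
Last Friday of February 2035: Feb 23 2035.
March 2035 ends with Friday Mar 30 2035.
April 2035 ends with Friday Apr 27 2035.
Last Friday of May 2035: May 25 2035.
June 2035 ends with Friday Jun 29 2035.

Jun 29 2035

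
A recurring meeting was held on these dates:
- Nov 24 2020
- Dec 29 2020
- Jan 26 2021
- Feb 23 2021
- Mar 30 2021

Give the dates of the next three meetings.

Apr 27 2021, May 25 2021, Jun 29 2021

These are Tuesdays with 35, 28, 28, 35-day gaps.
Each is the final Tuesday of its month — Dec 29 2020 is past the 28th, so '4th Tuesday' doesn't fit.
Last Tuesday of April 2021: Apr 27 2021.
May 2021 ends with Tuesday May 25 2021.
June 2021 ends with Tuesday Jun 29 2021.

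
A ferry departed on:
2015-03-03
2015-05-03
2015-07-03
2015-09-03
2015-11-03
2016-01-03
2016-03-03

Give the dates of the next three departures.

2016-05-03, 2016-07-03, 2016-09-03

The day-of-month is always 3 (61, 61, 62, 61, 61, 60 days between events).
So this recurs on the 3rd of every 2 months.
May 2016: 2016-05-03.
July 2016: 2016-07-03.
Next: September 2016 → 2016-09-03.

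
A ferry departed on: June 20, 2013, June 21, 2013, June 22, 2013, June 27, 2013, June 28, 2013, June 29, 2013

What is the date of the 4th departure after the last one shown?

July 11, 2013

Gaps: 1, 1, 5, 1, 1 days — not constant, but cyclic with period 3.
The events fall on every Thursday, Friday and Saturday.
The following Thursday is July 4, 2013.
The following Friday is July 5, 2013.
The following Saturday is July 6, 2013.
Next Thursday: July 11, 2013.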